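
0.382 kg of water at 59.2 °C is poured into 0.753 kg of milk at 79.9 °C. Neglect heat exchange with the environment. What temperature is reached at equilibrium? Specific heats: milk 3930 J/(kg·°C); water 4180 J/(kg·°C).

Set heat shed by the hot body equal to heat absorbed by the cold body:
0.753·3930·(79.9 − T) = 0.382·4180·(T − 59.2)
2959.3(79.9 − T) = 1596.8(T − 59.2)
4556.1 T = 330975  ⇒  T ≈ 72.65 °C

T_f ≈ 72.6 °C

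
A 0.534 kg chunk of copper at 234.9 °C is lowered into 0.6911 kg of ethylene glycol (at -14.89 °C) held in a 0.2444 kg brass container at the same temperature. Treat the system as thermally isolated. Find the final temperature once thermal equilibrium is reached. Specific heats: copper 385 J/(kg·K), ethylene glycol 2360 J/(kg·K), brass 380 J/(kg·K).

T_f ≈ 11.7 °C

T_f = Σ m_i c_i T_i / Σ m_i c_i:
T_f = (205.59·234.9 + 1631·(-14.89) + 92.87·(-14.89)) / (205.59 + 1631 + 92.87)
    = 22625 / 1929.5 ≈ 11.73 °C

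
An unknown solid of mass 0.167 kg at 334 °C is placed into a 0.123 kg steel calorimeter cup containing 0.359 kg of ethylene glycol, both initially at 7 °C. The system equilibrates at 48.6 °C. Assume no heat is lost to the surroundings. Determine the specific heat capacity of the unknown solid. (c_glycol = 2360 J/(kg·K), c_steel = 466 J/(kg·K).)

c ≈ 790 J/(kg·K)

Energy conservation, ΣQ = 0:
0.167·c·(48.6 − 334) + 0.359·2360·(48.6 − 7) + 0.123·466·(48.6 − 7) = 0
-47.66 c = -37630
c = -37630/-47.66 ≈ 789.5 J/(kg·K)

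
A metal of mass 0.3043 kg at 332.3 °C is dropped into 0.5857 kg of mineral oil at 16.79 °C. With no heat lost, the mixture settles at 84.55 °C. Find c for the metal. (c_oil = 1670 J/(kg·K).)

c ≈ 879 J/(kg·K)

Net heat exchanged in the isolated system is zero:
0.3043·c·(84.55 − 332.3) + 0.5857·1670·(84.55 − 16.79) = 0
-75.39 c = -66277
c = -66277/-75.39 ≈ 879.1 J/(kg·K)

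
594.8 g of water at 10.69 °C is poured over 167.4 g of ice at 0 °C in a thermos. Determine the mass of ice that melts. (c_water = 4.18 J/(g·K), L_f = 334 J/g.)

m_melted ≈ 79.6 g

Heat available from the water dropping to 0 °C: 594.8·4.18·10.69 = 26578 J.
To melt every bit of ice: 167.4·334 = 55912 J.
Since 26578 < 55912 J, not all the ice melts; equilibrium is at 0 °C.
m_melt = 26578 / L_f = 79.58 g.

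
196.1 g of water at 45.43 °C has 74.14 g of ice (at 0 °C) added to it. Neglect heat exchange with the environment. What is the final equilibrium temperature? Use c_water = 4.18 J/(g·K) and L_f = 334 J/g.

Energy balance with sensible and latent terms:
melt ice: 74.14×334 = 24763
  warm the meltwater: 309.91 T
  water: 819.7(T − 45.43)
1129.6 T = 37239 − 24763 = 12476
T ≈ 11.04 °C — above 0 °C, consistent with complete melting.

T_f ≈ 11.0 °C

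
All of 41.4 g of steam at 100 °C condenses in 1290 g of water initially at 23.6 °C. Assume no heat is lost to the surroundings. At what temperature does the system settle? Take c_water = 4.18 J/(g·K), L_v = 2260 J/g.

T_f ≈ 42.8 °C

Sum of m c ΔT and latent-heat terms is zero:
steam→water at 100 °C releases m L_v = 41.4×2260 = 93564
  condensed water 100 °C→T: 173.05(T − 100)
  water warms: 1290×4.18×(T − 23.6) = 5392.2(T − 23.6)
5565.3 T = 93564 + 17305 + 127256 = 238125
T ≈ 42.79 °C (< 100 °C, so full condensation is consistent).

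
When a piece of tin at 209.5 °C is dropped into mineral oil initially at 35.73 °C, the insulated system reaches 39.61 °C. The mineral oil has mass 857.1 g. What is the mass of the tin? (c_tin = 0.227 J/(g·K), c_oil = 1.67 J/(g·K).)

m ≈ 144 g

Heat lost by the tin = heat gained by the oil:
m·0.227·(209.5 − 39.61) = 857.1·1.67·(39.61 − 35.73)
38.57 m = 5553.7  ⇒  m ≈ 144 g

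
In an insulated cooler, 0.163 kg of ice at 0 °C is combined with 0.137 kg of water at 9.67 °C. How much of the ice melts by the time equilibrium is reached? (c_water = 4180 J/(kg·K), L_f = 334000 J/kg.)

m_melted ≈ 0.0166 kg

Water can give up m c ΔT = 0.137·4180·9.67 = 5537.6 J before reaching 0 °C.
Melting all 0.163 kg of ice would need 0.163·334000 = 54442 J.
That's not enough to melt it all — equilibrium is at 0 °C with ice remaining.
m_melted·334000 = 5537.6  ⇒  m_melted ≈ 0.01658 kg.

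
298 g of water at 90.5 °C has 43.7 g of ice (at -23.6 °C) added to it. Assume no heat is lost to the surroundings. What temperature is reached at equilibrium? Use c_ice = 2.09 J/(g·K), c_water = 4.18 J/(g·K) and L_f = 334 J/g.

T_f ≈ 67.2 °C

Let T be the final temperature. ΣQ_i = 0:
warm ice to 0 °C: 43.7×2.09×(0 − (-23.6)) = 2155.5
  latent heat to melt: 43.7×334 = 14596
  warm the meltwater: 182.67 T
  water cools: 298×4.18×(T − 90.5) = 1245.6(T − 90.5)
1428.3 T = 112730 − 16751 = 95979
T ≈ 67.20 °C — above 0 °C, consistent with complete melting.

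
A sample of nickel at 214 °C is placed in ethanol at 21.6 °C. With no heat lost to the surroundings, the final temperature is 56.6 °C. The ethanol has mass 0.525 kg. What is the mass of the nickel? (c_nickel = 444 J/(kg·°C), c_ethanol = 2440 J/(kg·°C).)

m ≈ 0.642 kg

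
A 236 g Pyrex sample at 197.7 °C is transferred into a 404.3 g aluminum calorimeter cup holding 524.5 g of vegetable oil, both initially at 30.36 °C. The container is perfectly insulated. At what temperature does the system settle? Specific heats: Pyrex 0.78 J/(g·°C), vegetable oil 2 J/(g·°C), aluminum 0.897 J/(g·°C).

T_f ≈ 49.7 °C

With ΣQ=0 the equilibrium temperature is the m·c-weighted mean:
T_f = (184.08*197.7 + 1049*30.36 + 362.66*30.36) / (184.08 + 1049 + 362.66)
    = 79251 / 1595.7 ≈ 49.66 °C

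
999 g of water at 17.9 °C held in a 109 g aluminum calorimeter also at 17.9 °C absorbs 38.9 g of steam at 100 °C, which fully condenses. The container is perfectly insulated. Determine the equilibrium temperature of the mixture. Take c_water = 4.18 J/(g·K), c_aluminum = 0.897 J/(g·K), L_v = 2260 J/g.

T_f ≈ 40.7 °C

Let T be the final temperature. ΣQ_i = 0:
steam→water at 100 °C releases m L_v = 38.9×2260 = 87914; condensate cools 100→T: 38.9×4.18×(T − 100) = 162.6(T − 100); original water: 4175.8(T − 17.9); aluminum cup: 109×0.897×(T − 17.9) = 97.77(T − 17.9)
4436.2 T = 87914 + 16260 + 76497 = 180672
T ≈ 40.73 °C, under the boiling point, so the assumption holds.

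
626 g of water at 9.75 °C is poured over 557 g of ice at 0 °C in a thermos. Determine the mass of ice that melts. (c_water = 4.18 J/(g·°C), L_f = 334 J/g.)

m_melted ≈ 76.4 g

Water can give up m c ΔT = 626×4.18×9.75 = 25513 J before reaching 0 °C.
Fully melting the ice requires m_ice L_f = 557×334 = 186038 J.
Since 25513 < 186038 J, not all the ice melts; equilibrium is at 0 °C.
m_melt = 25513 / L_f = 76.39 g.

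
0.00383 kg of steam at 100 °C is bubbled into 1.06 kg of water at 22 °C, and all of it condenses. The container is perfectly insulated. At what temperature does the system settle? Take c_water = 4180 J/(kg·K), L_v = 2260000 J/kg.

Conservation of energy gives ΣQ = 0:
latent heat released on condensation: 0.00383×2260000 = 8655.8
  condensate cools 100→T: 0.00383×4180×(T − 100) = 16.01(T − 100)
  water warms: 1.06×4180×(T − 22) = 4430.8(T − 22)
4446.8 T = 8655.8 + 1600.9 + 97478 = 107734
T ≈ 24.23 °C, under the boiling point, so the assumption holds.

T_f ≈ 24.2 °C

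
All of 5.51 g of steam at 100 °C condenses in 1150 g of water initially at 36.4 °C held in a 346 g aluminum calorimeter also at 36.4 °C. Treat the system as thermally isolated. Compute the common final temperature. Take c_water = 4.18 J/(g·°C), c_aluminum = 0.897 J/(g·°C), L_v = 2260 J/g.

T_f ≈ 39.1 °C

Sum of m c ΔT and latent-heat terms is zero:
condense steam: −5.51·2260 = −12453; condensate cools 100→T: 5.51·4.18·(T − 100) = 23.03(T − 100); water warms: 1150·4.18·(T − 36.4) = 4807(T − 36.4); cup: 310.36(T − 36.4)
5140.4 T = 12453 + 2303.2 + 186272 = 201028
T ≈ 39.11 °C (< 100 °C, so full condensation is consistent).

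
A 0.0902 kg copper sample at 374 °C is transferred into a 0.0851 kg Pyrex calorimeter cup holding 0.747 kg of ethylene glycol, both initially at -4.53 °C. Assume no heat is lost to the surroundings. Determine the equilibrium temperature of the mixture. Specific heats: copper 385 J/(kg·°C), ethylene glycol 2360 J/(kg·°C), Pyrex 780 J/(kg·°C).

T_f ≈ 2.5 °C

Taking heat into each body as positive, Σ m c ΔT = 0:
0.0902×385×(T − 374) + 0.747×2360×(T − (-4.53)) + 0.0851×780×(T − (-4.53)) = 0
34.73(T − 374) + 1762.9(T − (-4.53)) + 66.38(T − (-4.53)) = 0
1864 T = 4701.2
T = 4701.2 / 1864 = 2.52 °C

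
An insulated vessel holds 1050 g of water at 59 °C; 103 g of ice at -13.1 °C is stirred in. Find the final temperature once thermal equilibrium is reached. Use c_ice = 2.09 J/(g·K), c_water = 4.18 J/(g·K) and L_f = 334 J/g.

T_f ≈ 46.0 °C

Sum of m c ΔT and latent-heat terms is zero:
ice -13.1→0 °C: 103×2.09×13.1 = 2820; latent heat to melt: 103×334 = 34402; meltwater 0→T: 103×4.18×T = 430.54 T; water cools: 1050×4.18×(T − 59) = 4389(T − 59)
4819.5 T = 258951 − 37222 = 221729
T ≈ 46.01 °C (positive, so assuming full melt was valid).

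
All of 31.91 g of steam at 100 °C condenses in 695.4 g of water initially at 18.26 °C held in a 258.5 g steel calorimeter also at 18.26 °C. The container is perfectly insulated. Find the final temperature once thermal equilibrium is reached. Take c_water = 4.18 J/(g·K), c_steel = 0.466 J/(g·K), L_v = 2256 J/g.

T_f ≈ 44.5 °C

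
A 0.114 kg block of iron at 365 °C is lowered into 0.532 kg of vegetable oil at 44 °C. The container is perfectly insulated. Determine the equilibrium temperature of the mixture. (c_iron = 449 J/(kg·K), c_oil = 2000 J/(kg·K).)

T_f ≈ 58.7 °C

Heat lost by the iron equals heat gained by the oil:
0.114*449*(365 − T) = 0.532*2000*(T − 44)
51.19(365 − T) = 1064(T − 44)
1115.2 T = 65499  ⇒  T ≈ 58.73 °C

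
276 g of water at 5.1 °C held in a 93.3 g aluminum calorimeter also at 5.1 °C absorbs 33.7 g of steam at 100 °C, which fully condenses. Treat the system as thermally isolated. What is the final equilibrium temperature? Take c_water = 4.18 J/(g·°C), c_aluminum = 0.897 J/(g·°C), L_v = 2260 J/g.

Taking heat into each body as positive, Σ m c ΔT = 0:
steam→water at 100 °C releases m L_v = 33.7×2260 = 76162; condensed water 100 °C→T: 140.87(T − 100); original water: 1153.7(T − 5.1); cup: 83.69(T − 5.1)
1378.2 T = 76162 + 14087 + 6310.6 = 96559
T ≈ 70.06 °C (< 100 °C, so full condensation is consistent).

T_f ≈ 70.1 °C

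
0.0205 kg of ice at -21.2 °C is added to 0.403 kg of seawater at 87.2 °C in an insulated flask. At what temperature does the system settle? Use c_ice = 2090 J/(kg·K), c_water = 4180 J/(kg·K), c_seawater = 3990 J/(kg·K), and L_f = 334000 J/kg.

T_f ≈ 78.2 °C

Setting the total heat transfer to zero:
warm ice to 0 °C: 0.0205×2090×(0 − (-21.2)) = 908.31
  melt ice: 0.0205×334000 = 6847
  warm the meltwater: 85.69 T
  seawater: 1608(T − 87.2)
1693.7 T = 140215 − 7755.3 = 132460
T ≈ 78.21 °C. Since T > 0 °C, the all-ice-melts assumption holds.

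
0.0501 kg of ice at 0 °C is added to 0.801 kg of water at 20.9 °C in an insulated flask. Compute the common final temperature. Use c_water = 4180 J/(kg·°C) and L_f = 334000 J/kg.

Taking heat into each body as positive, Σ m c ΔT = 0:
latent heat to melt: 0.0501×334000 = 16733; warm the meltwater: 209.42 T; water cools: 0.801×4180×(T − 20.9) = 3348.2(T − 20.9)
3557.6 T = 69977 − 16733 = 53244
T ≈ 14.97 °C. Since T > 0 °C, the all-ice-melts assumption holds.

T_f ≈ 15.0 °C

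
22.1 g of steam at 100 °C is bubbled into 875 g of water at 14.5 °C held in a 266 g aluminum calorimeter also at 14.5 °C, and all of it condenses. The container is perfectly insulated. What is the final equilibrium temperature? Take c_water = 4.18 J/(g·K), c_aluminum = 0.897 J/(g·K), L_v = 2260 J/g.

Conservation of energy gives ΣQ = 0:
latent heat released on condensation: 22.1·2260 = 49946
  condensate cools 100→T: 22.1·4.18·(T − 100) = 92.38(T − 100)
  water warms: 875·4.18·(T − 14.5) = 3657.5(T − 14.5)
  aluminum cup: 266·0.897·(T − 14.5) = 238.6(T − 14.5)
3988.5 T = 49946 + 9237.8 + 56493 = 115677
T ≈ 29.00 °C, under the boiling point, so the assumption holds.

T_f ≈ 29.0 °C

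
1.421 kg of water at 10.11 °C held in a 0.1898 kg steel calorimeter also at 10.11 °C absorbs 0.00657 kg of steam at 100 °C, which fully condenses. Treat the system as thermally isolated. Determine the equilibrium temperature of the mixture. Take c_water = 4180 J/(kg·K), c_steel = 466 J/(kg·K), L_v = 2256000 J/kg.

Taking heat into each body as positive, Σ m c ΔT = 0:
steam→water at 100 °C releases m L_v = 0.00657×2256000 = 14822
  condensate cools 100→T: 0.00657×4180×(T − 100) = 27.46(T − 100)
  water warms: 1.421×4180×(T − 10.11) = 5939.8(T − 10.11)
  cup: 88.45(T − 10.11)
6055.7 T = 14822 + 2746.3 + 60945 = 78514
T ≈ 12.97 °C (< 100 °C, so full condensation is consistent).

T_f ≈ 13.0 °C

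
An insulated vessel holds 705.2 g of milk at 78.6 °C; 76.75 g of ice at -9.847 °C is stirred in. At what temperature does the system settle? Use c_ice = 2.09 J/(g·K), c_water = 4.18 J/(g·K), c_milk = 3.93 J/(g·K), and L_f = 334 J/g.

Conservation of energy gives ΣQ = 0:
ice -9.847→0 °C: 76.75×2.09×9.847 = 1579.5; latent heat to melt: 76.75×334 = 25634; warm the meltwater: 320.81 T; milk: 2771.4(T − 78.6)
3092.3 T = 217835 − 27214 = 190621
T ≈ 61.64 °C — above 0 °C, consistent with complete melting.

T_f ≈ 61.6 °C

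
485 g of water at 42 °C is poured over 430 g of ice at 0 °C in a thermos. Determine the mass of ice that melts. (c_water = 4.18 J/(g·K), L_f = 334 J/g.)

Water can give up m c ΔT = 485×4.18×42 = 85147 J before reaching 0 °C.
Fully melting the ice requires m_ice L_f = 430×334 = 143620 J.
That's not enough to melt it all — equilibrium is at 0 °C with ice remaining.
m_melt = 85147 / L_f = 254.9 g.

m_melted ≈ 255 g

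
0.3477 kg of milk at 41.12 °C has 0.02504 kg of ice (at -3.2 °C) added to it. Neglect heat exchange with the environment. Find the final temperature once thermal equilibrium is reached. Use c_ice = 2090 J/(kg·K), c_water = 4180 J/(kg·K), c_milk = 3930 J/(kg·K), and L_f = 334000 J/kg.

T_f ≈ 32.4 °C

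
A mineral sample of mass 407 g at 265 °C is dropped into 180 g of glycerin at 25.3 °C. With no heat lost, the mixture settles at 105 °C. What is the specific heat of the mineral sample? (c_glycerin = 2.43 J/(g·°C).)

c ≈ 0.535 J/(g·°C)

m_s c (T_s − T_f) = m_glycerin c_glycerin (T_f − T_0):
407·c·(265 − 105) = 180·2.43·(105 − 25.3)
65120 c = 34861  ⇒  c ≈ 0.5353 J/(g·°C)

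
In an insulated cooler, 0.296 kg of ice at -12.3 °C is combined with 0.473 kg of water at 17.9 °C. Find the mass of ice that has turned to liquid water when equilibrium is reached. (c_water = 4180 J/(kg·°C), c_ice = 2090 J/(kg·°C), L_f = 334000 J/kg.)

Water can give up m c ΔT = 0.473·4180·17.9 = 35391 J before reaching 0 °C.
Of that, 0.296·2090·12.3 = 7609.3 J goes to bring the ice to 0 °C, leaving 27782 J.
Fully melting the ice requires m_ice L_f = 0.296·334000 = 98864 J.
That's not enough to melt it all — equilibrium is at 0 °C with ice remaining.
m_melt = 27782 / L_f = 0.08318 kg.

m_melted ≈ 0.0832 kg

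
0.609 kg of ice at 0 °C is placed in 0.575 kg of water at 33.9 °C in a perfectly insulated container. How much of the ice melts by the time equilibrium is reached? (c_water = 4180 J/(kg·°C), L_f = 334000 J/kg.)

m_melted ≈ 0.244 kg

Cooling the water to 0 °C releases 0.575·4180·33.9 = 81479 J.
Melting all 0.609 kg of ice would need 0.609·334000 = 203406 J.
Since 81479 < 203406 J, not all the ice melts; equilibrium is at 0 °C.
m_melted·334000 = 81479  ⇒  m_melted ≈ 0.2439 kg.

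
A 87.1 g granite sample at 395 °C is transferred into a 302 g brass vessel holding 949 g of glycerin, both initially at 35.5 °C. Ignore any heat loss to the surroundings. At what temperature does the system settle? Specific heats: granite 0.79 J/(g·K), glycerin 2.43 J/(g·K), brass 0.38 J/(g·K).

T_f ≈ 45.4 °C

Energy conservation, ΣQ = 0:
87.1*0.79*(T − 395) + 949*2.43*(T − 35.5) + 302*0.38*(T − 35.5) = 0
68.81(T − 395) + 2306.1(T − 35.5) + 114.76(T − 35.5) = 0
2489.6 T = 113119
T ≈ 45.44 °C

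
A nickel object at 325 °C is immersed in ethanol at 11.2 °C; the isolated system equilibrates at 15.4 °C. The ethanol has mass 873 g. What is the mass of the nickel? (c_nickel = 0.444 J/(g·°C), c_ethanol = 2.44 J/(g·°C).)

m ≈ 65.1 g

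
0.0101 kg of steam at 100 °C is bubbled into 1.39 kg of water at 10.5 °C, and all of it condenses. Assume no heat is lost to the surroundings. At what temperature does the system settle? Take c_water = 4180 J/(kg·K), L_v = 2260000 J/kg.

T_f ≈ 15.0 °C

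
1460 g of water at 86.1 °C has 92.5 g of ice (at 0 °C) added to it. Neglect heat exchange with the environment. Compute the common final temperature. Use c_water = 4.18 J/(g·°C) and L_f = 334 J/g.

Conservation of energy gives ΣQ = 0:
melt ice: 92.5·334 = 30895
  meltwater 0→T: 92.5·4.18·T = 386.65 T
  water cools: 1460·4.18·(T − 86.1) = 6102.8(T − 86.1)
6489.4 T = 525451 − 30895 = 494556
T ≈ 76.21 °C (positive, so assuming full melt was valid).

T_f ≈ 76.2 °C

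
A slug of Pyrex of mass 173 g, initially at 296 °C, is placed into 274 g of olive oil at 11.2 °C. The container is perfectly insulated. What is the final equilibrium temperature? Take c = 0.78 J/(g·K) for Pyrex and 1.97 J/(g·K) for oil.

Set heat shed by the hot body equal to heat absorbed by the cold body:
173*0.78*(296 − T) = 274*1.97*(T − 11.2)
134.94(296 − T) = 539.78(T − 11.2)
674.72 T = 45988  ⇒  T ≈ 68.16 °C

T_f ≈ 68.2 °C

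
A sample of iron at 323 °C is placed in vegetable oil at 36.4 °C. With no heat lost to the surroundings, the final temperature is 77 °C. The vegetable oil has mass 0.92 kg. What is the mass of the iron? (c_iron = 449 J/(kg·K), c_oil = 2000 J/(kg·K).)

m ≈ 0.676 kg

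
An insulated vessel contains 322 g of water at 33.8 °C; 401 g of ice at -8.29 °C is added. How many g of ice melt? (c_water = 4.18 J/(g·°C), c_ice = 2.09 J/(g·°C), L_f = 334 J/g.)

m_melted ≈ 115 g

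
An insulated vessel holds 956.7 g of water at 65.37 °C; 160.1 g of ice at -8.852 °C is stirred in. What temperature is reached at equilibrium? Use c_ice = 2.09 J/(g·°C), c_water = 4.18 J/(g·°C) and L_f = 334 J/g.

T_f ≈ 43.9 °C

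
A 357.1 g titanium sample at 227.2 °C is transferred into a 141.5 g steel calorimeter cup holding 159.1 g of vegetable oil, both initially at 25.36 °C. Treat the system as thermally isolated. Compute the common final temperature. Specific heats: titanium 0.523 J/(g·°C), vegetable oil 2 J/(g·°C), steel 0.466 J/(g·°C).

T_f ≈ 91.4 °C

Net heat exchanged in the isolated system is zero:
357.1×0.523×(T − 227.2) + 159.1×2×(T − 25.36) + 141.5×0.466×(T − 25.36) = 0
186.76(T − 227.2) + 318.2(T − 25.36) + 65.94(T − 25.36) = 0
570.9 T = 52174
T ≈ 91.39 °C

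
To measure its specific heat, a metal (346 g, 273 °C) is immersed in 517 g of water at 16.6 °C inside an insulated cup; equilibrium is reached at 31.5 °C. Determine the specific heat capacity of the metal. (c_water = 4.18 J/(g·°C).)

m_s c (T_s − T_f) = m_water c_water (T_f − T_0):
346×c×(273 − 31.5) = 517×4.18×(31.5 − 16.6)
83559 c = 32200  ⇒  c ≈ 0.3854 J/(g·°C)

c ≈ 0.385 J/(g·°C)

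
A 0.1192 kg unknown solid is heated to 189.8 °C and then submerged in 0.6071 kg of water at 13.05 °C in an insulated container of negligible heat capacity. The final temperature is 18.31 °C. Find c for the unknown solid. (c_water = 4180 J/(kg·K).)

Taking heat into each body as positive, Σ m c ΔT = 0:
0.1192·c·(18.31 − 189.8) + 0.6071·4180·(18.31 − 13.05) = 0
-20.44 c = -13348
c = -13348/-20.44 ≈ 653 J/(kg·K)

c ≈ 653 J/(kg·K)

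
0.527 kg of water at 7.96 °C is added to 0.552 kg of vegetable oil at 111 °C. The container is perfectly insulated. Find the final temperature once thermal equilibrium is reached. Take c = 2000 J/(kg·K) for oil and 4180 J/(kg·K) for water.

T_f ≈ 42.4 °C

Let T be the final temperature. ΣQ_i = 0:
0.552×2000×(T − 111) + 0.527×4180×(T − 7.96) = 0
1104(T − 111) + 2202.9(T − 7.96) = 0
(1104 + 2202.9) T = 1104×111 + 2202.9×7.96
T = 140079 / 3306.9 = 42.4 °C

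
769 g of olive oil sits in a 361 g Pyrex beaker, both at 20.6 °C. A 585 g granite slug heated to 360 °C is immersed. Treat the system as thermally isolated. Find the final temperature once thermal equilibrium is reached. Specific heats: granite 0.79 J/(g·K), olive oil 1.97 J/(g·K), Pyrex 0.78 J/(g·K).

Conservation of energy gives ΣQ = 0:
585×0.79×(T − 360) + 769×1.97×(T − 20.6) + 361×0.78×(T − 20.6) = 0
(462.15 + 1514.9 + 281.58) T = 462.15×360 + 1514.9×20.6 + 281.58×20.6
T = 203382/2258.7 ≈ 90.05 °C

T_f ≈ 90.0 °C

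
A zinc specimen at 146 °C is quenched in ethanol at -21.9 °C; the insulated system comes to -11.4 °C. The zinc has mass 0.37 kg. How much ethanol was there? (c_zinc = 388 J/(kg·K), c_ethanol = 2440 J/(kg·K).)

Setting the total heat transfer to zero:
0.37×388×(-11.4 − 146) + m×2440×(-11.4 − (-21.9)) = 0
25620 m = 22596
m = 22596/25620 ≈ 0.882 kg

m ≈ 0.882 kg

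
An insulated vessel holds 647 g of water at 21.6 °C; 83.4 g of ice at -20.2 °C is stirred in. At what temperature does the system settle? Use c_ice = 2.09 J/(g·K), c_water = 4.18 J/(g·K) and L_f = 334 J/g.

T_f ≈ 8.9 °C

Taking heat into each body as positive, Σ m c ΔT = 0:
ice -20.2→0 °C: 83.4·2.09·20.2 = 3521; fusion: m_ice L_f = 83.4·334 = 27856; meltwater 0→T: 83.4·4.18·T = 348.61 T; water cools: 647·4.18·(T − 21.6) = 2704.5(T − 21.6)
3053.1 T = 58416 − 31377 = 27040
T ≈ 8.86 °C (positive, so assuming full melt was valid).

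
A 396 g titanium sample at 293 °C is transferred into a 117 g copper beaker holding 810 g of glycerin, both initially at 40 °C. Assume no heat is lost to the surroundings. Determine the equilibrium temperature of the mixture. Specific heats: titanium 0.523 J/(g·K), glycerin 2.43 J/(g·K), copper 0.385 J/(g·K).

Net heat exchanged in the isolated system is zero:
396*0.523*(T − 293) + 810*2.43*(T − 40) + 117*0.385*(T − 40) = 0
207.11(T − 293) + 1968.3(T − 40) + 45.05(T − 40) = 0
2220.5 T = 141216
T = 141216 / 2220.5 = 63.6 °C

T_f ≈ 63.6 °C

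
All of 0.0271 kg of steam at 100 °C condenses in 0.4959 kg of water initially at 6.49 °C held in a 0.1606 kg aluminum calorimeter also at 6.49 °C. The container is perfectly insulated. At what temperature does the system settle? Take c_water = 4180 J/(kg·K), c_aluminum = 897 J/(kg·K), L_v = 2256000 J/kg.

T_f ≈ 37.3 °C

Energy balance with sensible and latent terms:
latent heat released on condensation: 0.0271×2256000 = 61138; condensed water 100 °C→T: 113.28(T − 100); original water: 2072.9(T − 6.49); cup: 144.06(T − 6.49)
2330.2 T = 61138 + 11328 + 14388 = 86853
T ≈ 37.27 °C (< 100 °C, so full condensation is consistent).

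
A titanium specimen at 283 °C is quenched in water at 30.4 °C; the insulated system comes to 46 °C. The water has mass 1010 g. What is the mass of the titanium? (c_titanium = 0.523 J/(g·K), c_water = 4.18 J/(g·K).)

Heat lost by the titanium = heat gained by the water:
m×0.523×(283 − 46) = 1010×4.18×(46 − 30.4)
123.95 m = 65860  ⇒  m ≈ 531.3 g

m ≈ 531 g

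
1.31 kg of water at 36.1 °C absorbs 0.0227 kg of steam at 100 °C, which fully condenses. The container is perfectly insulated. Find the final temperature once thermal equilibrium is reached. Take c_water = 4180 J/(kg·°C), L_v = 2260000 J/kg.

Setting the total heat transfer to zero:
steam→water at 100 °C releases m L_v = 0.0227×2260000 = 51302
  condensed water 100 °C→T: 94.89(T − 100)
  original water: 5475.8(T − 36.1)
5570.7 T = 51302 + 9488.6 + 197676 = 258467
T ≈ 46.40 °C (< 100 °C, so full condensation is consistent).

T_f ≈ 46.4 °C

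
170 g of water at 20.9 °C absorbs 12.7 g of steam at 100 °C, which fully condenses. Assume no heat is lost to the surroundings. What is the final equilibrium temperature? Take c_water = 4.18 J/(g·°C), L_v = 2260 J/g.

Heat gained plus heat lost sum to zero:
latent heat released on condensation: 12.7·2260 = 28702; condensed water 100 °C→T: 53.09(T − 100); water warms: 170·4.18·(T − 20.9) = 710.6(T − 20.9)
763.69 T = 28702 + 5308.6 + 14852 = 48862
T ≈ 63.98 °C — below 100 °C, confirming all the steam condensed.

T_f ≈ 64.0 °C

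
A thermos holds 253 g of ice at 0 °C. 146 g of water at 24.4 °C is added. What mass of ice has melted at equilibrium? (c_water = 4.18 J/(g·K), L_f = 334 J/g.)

m_melted ≈ 44.6 g

Heat available from the water dropping to 0 °C: 146×4.18×24.4 = 14891 J.
To melt every bit of ice: 253×334 = 84502 J.
14891 J < 84502 J, so only part of the ice melts and the system sits at 0 °C.
m_melt = 14891 / L_f = 44.58 g.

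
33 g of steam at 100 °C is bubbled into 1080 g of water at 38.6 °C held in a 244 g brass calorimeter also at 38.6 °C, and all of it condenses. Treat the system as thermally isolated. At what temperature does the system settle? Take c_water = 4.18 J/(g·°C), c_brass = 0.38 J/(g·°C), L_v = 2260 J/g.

Energy balance with sensible and latent terms:
steam→water at 100 °C releases m L_v = 33·2260 = 74580; condensed water 100 °C→T: 137.94(T − 100); water warms: 1080·4.18·(T − 38.6) = 4514.4(T − 38.6); brass cup: 244·0.38·(T − 38.6) = 92.72(T − 38.6)
4745.1 T = 74580 + 13794 + 177835 = 266209
T ≈ 56.10 °C — below 100 °C, confirming all the steam condensed.

T_f ≈ 56.1 °C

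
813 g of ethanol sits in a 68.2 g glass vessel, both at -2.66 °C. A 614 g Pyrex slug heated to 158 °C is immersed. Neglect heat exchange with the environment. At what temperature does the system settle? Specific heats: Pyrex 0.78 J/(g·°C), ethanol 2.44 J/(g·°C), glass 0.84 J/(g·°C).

Conservation of energy gives ΣQ = 0:
614*0.78*(T − 158) + 813*2.44*(T − (-2.66)) + 68.2*0.84*(T − (-2.66)) = 0
478.92(T − 158) + 1983.7(T − (-2.66)) + 57.29(T − (-2.66)) = 0
2519.9 T = 70240
T = 70240/2519.9 ≈ 27.87 °C

T_f ≈ 27.9 °C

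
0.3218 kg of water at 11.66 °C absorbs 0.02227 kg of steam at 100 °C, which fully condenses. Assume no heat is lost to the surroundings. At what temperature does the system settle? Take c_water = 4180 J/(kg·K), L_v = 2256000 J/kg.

T_f ≈ 52.3 °C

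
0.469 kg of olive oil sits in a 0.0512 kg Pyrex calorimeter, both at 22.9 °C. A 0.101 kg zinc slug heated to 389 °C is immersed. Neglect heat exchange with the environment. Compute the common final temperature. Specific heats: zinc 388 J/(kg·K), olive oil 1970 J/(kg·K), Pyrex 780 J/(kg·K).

T_f ≈ 37.2 °C

Let T be the final temperature. ΣQ_i = 0:
0.101*388*(T − 389) + 0.469*1970*(T − 22.9) + 0.0512*780*(T − 22.9) = 0
39.19(T − 389) + 923.93(T − 22.9) + 39.94(T − 22.9) = 0
(39.19 + 923.93 + 39.94) T = 39.19*389 + 923.93*22.9 + 39.94*22.9
T = 37317 / 1003.1 = 37.2 °C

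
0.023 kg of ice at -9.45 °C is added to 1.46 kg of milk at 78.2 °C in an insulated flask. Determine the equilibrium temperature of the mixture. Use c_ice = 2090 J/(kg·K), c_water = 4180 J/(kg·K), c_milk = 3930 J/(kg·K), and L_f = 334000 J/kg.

T_f ≈ 75.5 °C

Setting the total heat transfer to zero:
warm ice to 0 °C: 0.023·2090·(0 − (-9.45)) = 454.26; fusion: m_ice L_f = 0.023·334000 = 7682; warm the meltwater: 96.14 T; milk cools: 1.46·3930·(T − 78.2) = 5737.8(T − 78.2)
5833.9 T = 448696 − 8136.3 = 440560
T ≈ 75.52 °C (positive, so assuming full melt was valid).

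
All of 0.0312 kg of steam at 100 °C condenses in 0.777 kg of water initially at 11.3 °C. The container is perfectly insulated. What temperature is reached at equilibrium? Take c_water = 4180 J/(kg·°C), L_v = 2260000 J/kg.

Energy balance with sensible and latent terms:
latent heat released on condensation: 0.0312×2260000 = 70512
  condensed water 100 °C→T: 130.42(T − 100)
  original water: 3247.9(T − 11.3)
3378.3 T = 70512 + 13042 + 36701 = 120254
T ≈ 35.60 °C, under the boiling point, so the assumption holds.

T_f ≈ 35.6 °C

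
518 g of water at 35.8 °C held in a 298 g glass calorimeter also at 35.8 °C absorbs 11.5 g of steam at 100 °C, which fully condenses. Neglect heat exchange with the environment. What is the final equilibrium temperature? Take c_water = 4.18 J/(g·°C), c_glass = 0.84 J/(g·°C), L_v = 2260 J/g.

Setting the total heat transfer to zero:
latent heat released on condensation: 11.5×2260 = 25990; condensate cools 100→T: 11.5×4.18×(T − 100) = 48.07(T − 100); water warms: 518×4.18×(T − 35.8) = 2165.2(T − 35.8); glass cup: 298×0.84×(T − 35.8) = 250.32(T − 35.8)
2463.6 T = 25990 + 4807 + 86477 = 117274
T ≈ 47.60 °C, under the boiling point, so the assumption holds.

T_f ≈ 47.6 °C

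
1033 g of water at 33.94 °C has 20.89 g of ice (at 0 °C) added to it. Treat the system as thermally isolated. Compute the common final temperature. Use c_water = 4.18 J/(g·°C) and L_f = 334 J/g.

T_f ≈ 31.7 °C

Let T be the final temperature. ΣQ_i = 0:
fusion: m_ice L_f = 20.89×334 = 6977.3; meltwater 0→T: 20.89×4.18×T = 87.32 T; water cools: 1033×4.18×(T − 33.94) = 4317.9(T − 33.94)
4405.3 T = 146551 − 6977.3 = 139574
T ≈ 31.68 °C — above 0 °C, consistent with complete melting.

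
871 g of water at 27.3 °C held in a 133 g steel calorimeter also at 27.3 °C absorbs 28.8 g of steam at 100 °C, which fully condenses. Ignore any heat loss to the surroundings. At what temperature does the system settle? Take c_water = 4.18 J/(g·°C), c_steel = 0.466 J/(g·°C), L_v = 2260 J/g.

Net heat exchanged in the isolated system is zero:
steam→water at 100 °C releases m L_v = 28.8·2260 = 65088
  condensed water 100 °C→T: 120.38(T − 100)
  original water: 3640.8(T − 27.3)
  steel cup: 133·0.466·(T − 27.3) = 61.98(T − 27.3)
3823.1 T = 65088 + 12038 + 101085 = 178212
T ≈ 46.61 °C — below 100 °C, confirming all the steam condensed.

T_f ≈ 46.6 °C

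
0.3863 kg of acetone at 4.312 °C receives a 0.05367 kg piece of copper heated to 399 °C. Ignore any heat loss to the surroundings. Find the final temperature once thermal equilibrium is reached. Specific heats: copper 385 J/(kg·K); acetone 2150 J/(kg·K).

T_f ≈ 13.9 °C

Set heat shed by the hot body equal to heat absorbed by the cold body:
0.05367·385·(399 − T) = 0.3863·2150·(T − 4.312)
20.66(399 − T) = 830.54(T − 4.312)
851.21 T = 11826  ⇒  T ≈ 13.89 °C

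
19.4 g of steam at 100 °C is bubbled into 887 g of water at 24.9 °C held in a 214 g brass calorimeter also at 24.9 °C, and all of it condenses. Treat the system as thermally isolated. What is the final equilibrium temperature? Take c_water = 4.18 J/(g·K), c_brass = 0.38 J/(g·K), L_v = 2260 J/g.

T_f ≈ 37.8 °C

Taking heat into each body as positive, Σ m c ΔT = 0:
condense steam: −19.4·2260 = −43844
  condensate cools 100→T: 19.4·4.18·(T − 100) = 81.09(T − 100)
  water warms: 887·4.18·(T − 24.9) = 3707.7(T − 24.9)
  cup: 81.32(T − 24.9)
3870.1 T = 43844 + 8109.2 + 94346 = 146299
T ≈ 37.80 °C, under the boiling point, so the assumption holds.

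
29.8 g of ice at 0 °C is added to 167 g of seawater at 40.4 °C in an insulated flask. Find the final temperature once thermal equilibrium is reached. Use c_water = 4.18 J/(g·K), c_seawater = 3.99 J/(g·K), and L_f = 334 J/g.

T_f ≈ 21.5 °C

Net heat exchanged in the isolated system is zero:
melt ice: 29.8·334 = 9953.2
  warm the meltwater: 124.56 T
  seawater cools: 167·3.99·(T − 40.4) = 666.33(T − 40.4)
790.89 T = 26920 − 9953.2 = 16967
T ≈ 21.45 °C. Since T > 0 °C, the all-ice-melts assumption holds.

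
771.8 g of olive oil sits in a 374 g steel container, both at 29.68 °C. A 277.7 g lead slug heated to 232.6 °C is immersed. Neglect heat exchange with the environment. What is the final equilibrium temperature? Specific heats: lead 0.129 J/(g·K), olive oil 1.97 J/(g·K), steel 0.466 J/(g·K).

Let T be the final temperature. ΣQ_i = 0:
277.7×0.129×(T − 232.6) + 771.8×1.97×(T − 29.68) + 374×0.466×(T − 29.68) = 0
35.82(T − 232.6) + 1520.4(T − 29.68) + 174.28(T − 29.68) = 0
(35.82 + 1520.4 + 174.28) T = 35.82×232.6 + 1520.4×29.68 + 174.28×29.68
T ≈ 33.88 °C

T_f ≈ 33.9 °C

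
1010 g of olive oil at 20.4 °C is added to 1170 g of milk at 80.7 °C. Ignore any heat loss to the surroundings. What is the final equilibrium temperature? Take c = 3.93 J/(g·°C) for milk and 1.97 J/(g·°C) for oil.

T_f ≈ 62.5 °C

Let T be the final temperature. ΣQ_i = 0:
1170·3.93·(T − 80.7) + 1010·1.97·(T − 20.4) = 0
(4598.1 + 1989.7) T = 4598.1·80.7 + 1989.7·20.4
T = 411657/6587.8 ≈ 62.49 °C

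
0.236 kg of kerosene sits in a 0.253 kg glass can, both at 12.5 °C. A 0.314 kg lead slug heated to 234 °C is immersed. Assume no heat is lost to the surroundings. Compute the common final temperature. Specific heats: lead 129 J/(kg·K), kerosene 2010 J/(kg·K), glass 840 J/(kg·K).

T_f ≈ 24.8 °C

Taking heat into each body as positive, Σ m c ΔT = 0:
0.314×129×(T − 234) + 0.236×2010×(T − 12.5) + 0.253×840×(T − 12.5) = 0
(40.51 + 474.36 + 212.52) T = 40.51×234 + 474.36×12.5 + 212.52×12.5
T ≈ 24.83 °C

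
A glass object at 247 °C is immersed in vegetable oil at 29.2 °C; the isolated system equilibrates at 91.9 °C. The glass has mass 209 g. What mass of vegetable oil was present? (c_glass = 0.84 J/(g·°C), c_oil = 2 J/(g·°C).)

m ≈ 217 g

Heat lost by the glass = heat gained by the oil:
209×0.84×(247 − 91.9) = m×2×(91.9 − 29.2)
125.4 m = 27229  ⇒  m ≈ 217.1 g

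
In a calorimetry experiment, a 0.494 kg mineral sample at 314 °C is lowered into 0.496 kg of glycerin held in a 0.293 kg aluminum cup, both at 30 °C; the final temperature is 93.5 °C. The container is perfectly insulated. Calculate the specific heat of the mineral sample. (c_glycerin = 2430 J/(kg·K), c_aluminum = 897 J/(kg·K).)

Conservation of energy gives ΣQ = 0:
0.494·c·(93.5 − 314) + 0.496·2430·(93.5 − 30) + 0.293·897·(93.5 − 30) = 0
-108.93 c = -93224
c = -93224/-108.93 ≈ 855.8 J/(kg·K)

c ≈ 856 J/(kg·K)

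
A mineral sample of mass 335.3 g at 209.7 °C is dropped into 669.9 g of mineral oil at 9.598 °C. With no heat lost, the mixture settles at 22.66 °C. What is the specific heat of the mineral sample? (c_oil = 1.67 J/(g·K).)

Heat lost by the mineral sample = heat gained by the oil:
335.3·c·(209.7 − 22.66) = 669.9·1.67·(22.66 − 9.598)
62715 c = 14613  ⇒  c ≈ 0.233 J/(g·K)

c ≈ 0.233 J/(g·K)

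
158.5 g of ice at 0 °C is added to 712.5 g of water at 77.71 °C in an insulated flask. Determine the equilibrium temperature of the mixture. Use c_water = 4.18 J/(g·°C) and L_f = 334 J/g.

T_f ≈ 49.0 °C

Energy conservation, ΣQ = 0:
latent heat to melt: 158.5×334 = 52939
  warm the meltwater: 662.53 T
  water cools: 712.5×4.18×(T − 77.71) = 2978.2(T − 77.71)
3640.8 T = 231440 − 52939 = 178501
T ≈ 49.03 °C — above 0 °C, consistent with complete melting.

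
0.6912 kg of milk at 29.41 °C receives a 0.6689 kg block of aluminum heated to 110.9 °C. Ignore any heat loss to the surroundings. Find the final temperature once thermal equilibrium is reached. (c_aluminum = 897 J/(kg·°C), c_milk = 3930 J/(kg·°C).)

T_f ≈ 44.2 °C

Net heat exchanged in the isolated system is zero:
0.6689*897*(T − 110.9) + 0.6912*3930*(T − 29.41) = 0
(600 + 2716.4) T = 600*110.9 + 2716.4*29.41
T ≈ 44.15 °C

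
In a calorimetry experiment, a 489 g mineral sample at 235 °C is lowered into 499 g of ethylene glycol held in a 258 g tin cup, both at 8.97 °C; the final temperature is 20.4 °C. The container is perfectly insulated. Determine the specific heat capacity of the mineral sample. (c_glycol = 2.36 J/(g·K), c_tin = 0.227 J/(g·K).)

c ≈ 0.135 J/(g·K)

Setting the total heat transfer to zero:
489×c×(20.4 − 235) + 499×2.36×(20.4 − 8.97) + 258×0.227×(20.4 − 8.97) = 0
-104939 c = -14130
c = -14130/-104939 ≈ 0.1346 J/(g·K)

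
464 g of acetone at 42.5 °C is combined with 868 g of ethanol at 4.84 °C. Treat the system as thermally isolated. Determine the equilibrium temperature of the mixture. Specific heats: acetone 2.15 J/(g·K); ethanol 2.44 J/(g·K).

T_f = Σ m_i c_i T_i / Σ m_i c_i:
T_f = (997.6*42.5 + 2117.9*4.84) / (997.6 + 2117.9)
    = 52649 / 3115.5 ≈ 16.90 °C

T_f ≈ 16.9 °C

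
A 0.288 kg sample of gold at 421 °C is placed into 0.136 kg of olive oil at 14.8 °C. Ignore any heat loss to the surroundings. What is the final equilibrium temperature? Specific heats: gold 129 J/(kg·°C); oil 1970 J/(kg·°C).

T_f ≈ 64.3 °C

Setting the total heat transfer to zero:
0.288×129×(T − 421) + 0.136×1970×(T − 14.8) = 0
37.15(T − 421) + 267.92(T − 14.8) = 0
(37.15 + 267.92) T = 37.15×421 + 267.92×14.8
T ≈ 64.27 °C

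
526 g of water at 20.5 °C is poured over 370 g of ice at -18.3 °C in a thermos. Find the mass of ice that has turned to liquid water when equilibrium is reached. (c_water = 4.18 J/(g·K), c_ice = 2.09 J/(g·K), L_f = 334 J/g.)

m_melted ≈ 92.6 g

Water can give up m c ΔT = 526×4.18×20.5 = 45073 J before reaching 0 °C.
Of that, 370×2.09×18.3 = 14151 J goes to bring the ice to 0 °C, leaving 30922 J.
To melt every bit of ice: 370×334 = 123580 J.
That's not enough to melt it all — equilibrium is at 0 °C with ice remaining.
m_melted×334 = 30922  ⇒  m_melted ≈ 92.58 g.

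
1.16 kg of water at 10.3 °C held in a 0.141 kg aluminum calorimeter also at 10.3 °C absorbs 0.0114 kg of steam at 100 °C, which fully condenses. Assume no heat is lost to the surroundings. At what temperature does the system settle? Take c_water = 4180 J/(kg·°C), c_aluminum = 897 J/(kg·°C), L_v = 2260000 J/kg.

T_f ≈ 16.3 °C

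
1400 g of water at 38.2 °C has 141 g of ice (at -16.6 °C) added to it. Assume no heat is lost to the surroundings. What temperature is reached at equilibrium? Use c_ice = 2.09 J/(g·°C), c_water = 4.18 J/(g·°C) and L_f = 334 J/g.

T_f ≈ 26.6 °C

Setting the total heat transfer to zero:
warm ice to 0 °C: 141·2.09·(0 − (-16.6)) = 4891.9; melt ice: 141·334 = 47094; warm the meltwater: 589.38 T; water cools: 1400·4.18·(T − 38.2) = 5852(T − 38.2)
6441.4 T = 223546 − 51986 = 171561
T ≈ 26.63 °C (positive, so assuming full melt was valid).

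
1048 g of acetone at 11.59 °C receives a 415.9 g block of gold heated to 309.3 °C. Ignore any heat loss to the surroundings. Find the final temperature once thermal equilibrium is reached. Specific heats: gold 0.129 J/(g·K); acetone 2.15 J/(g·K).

T_f ≈ 18.5 °C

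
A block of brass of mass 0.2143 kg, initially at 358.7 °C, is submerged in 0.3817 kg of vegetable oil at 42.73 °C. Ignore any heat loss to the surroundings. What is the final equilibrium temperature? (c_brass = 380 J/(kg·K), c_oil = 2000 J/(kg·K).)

T_f ≈ 73.2 °C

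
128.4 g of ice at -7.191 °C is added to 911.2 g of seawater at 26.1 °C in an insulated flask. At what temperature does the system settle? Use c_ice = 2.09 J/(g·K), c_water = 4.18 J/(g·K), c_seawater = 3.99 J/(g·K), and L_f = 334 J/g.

T_f ≈ 12.0 °C

Taking heat into each body as positive, Σ m c ΔT = 0:
ice -7.191→0 °C: 128.4·2.09·7.191 = 1929.7
  latent heat to melt: 128.4·334 = 42886
  warm the meltwater: 536.71 T
  seawater: 3635.7(T − 26.1)
4172.4 T = 94891 − 44815 = 50076
T ≈ 12.00 °C (positive, so assuming full melt was valid).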